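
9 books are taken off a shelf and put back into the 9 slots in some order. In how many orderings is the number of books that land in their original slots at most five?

Sum C(9,i)·!(9-i) for i = 0..5:
  i=0: C(9,0)·!9 = 1·133496 = 133496
  i=1: C(9,1)·!8 = 9·14833 = 133497
  i=2: C(9,2)·!7 = 36·1854 = 66744
  i=3: C(9,3)·!6 = 84·265 = 22260
  i=4: C(9,4)·!5 = 126·44 = 5544
  i=5: C(9,5)·!4 = 126·9 = 1134
Total = 362675.

362675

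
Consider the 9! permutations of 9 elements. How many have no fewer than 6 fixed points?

205

Sum C(9,i)·!(9-i) for i = 6..9:
  i=6: C(9,6)·!3 = 84·2 = 168
  i=7: C(9,7)·!2 = 36·1 = 36
  i=8: C(9,8)·!1 = 9·0 = 0
  i=9: C(9,9)·!0 = 1·1 = 1
Total = 205.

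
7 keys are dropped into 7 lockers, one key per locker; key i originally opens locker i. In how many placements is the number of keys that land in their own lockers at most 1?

3709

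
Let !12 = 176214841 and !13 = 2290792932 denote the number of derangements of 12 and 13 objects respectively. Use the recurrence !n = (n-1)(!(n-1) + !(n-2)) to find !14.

32071101049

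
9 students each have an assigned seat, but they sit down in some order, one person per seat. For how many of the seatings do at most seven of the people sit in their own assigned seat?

362879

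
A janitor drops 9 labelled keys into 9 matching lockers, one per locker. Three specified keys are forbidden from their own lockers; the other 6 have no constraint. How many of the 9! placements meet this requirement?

Inclusion-exclusion on the 3 forbidden self-matches:
Σ_{j=0}^{3} (-1)^j C(3,j)(9-j)!
= C(3,0)·9! - C(3,1)·8! + C(3,2)·7! - C(3,3)·6!
= 362880 - 120960 + 15120 - 720
= 256320

256320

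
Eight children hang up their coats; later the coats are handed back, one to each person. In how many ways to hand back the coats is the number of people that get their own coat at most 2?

37085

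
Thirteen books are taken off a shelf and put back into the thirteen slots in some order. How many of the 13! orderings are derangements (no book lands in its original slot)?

2290792932

The subfactorial !13 = [13!/e] (nearest integer).
13! = 6227020800, and 6227020800/e ≈ 2290792932.07, so !13 = 2290792932.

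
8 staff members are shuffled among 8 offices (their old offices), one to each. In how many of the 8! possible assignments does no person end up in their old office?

!8 = 8! · Σ_{k=0}^{8} (-1)^k/k!
= 8! - 8!/1! + 8!/2! - 8!/3! + 8!/4! - 8!/5! + 8!/6! - 8!/7! + 8!/8!
= 40320 - 40320 + 20160 - 6720 + 1680 - 336 + 56 - 8 + 1
= 14833

14833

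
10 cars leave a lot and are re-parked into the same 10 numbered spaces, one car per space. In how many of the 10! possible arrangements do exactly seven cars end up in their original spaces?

240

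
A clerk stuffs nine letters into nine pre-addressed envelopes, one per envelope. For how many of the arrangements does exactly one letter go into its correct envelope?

Choose which one of the 9 is fixed: C(9,1) = 9.
The remaining 8 must be deranged: !8 = 14833.
Total: 9 × 14833 = 133497.

133497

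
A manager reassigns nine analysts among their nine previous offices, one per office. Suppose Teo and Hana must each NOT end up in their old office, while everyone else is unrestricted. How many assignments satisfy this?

Let A_j be the event that the j-th constrained one is fixed. By inclusion-exclusion over the 2 events:
Σ_{j=0}^{2} (-1)^j C(2,j)(9-j)!
= C(2,0)·9! - C(2,1)·8! + C(2,2)·7!
= 362880 - 80640 + 5040
= 287280

287280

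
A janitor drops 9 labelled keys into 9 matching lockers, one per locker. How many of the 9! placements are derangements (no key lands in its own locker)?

The number of derangements of 9 is !9 = Σ_{k=0}^{9} (-1)^k·9!/k!
= 9! - 9!/1! + 9!/2! - 9!/3! + 9!/4! - 9!/5! + 9!/6! - 9!/7! + 9!/8! - 9!/9!
= 362880 - 362880 + 181440 - 60480 + 15120 - 3024 + 504 - 72 + 9 - 1
= 133496

133496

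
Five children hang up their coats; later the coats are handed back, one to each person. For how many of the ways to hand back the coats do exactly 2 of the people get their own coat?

20

Pick the 2 fixed positions: C(5,2) = 10 ways.
The other 3 form a derangement: !3 = 2.
Total: 10 × 2 = 20.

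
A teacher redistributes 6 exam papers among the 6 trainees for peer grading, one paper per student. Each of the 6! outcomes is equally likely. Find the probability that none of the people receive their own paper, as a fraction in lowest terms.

Favorable outcomes: !6 = 265.
Total outcomes: 6! = 720.
Probability = 265/720 = 53/144.

53/144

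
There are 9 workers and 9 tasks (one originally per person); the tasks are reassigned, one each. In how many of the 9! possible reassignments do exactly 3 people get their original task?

Choose which 3 of the 9 are fixed: C(9,3) = 84.
The remaining 6 must be deranged: !6 = 265.
Total: 84 × 265 = 22260.

22260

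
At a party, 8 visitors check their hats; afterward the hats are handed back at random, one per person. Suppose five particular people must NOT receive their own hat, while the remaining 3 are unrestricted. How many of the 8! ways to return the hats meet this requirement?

21234

Inclusion-exclusion on the 5 forbidden self-matches:
Σ_{j=0}^{5} (-1)^j C(5,j)(8-j)!
= C(5,0)·8! - C(5,1)·7! + C(5,2)·6! - C(5,3)·5! + C(5,4)·4! - C(5,5)·3!
= 40320 - 25200 + 7200 - 1200 + 120 - 6
= 21234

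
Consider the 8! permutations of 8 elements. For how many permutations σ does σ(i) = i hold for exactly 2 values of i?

7420

Choose which 2 of the 8 are fixed: C(8,2) = 28.
The remaining 6 must be deranged: !6 = 265.
Total: 28 × 265 = 7420.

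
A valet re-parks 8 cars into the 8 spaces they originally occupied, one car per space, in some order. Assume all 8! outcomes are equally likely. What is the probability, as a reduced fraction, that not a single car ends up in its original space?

Favorable outcomes: !8 = 14833.
Total outcomes: 8! = 40320.
Probability = 14833/40320 = 2119/5760.

2119/5760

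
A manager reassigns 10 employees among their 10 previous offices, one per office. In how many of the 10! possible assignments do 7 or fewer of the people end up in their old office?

# with exactly i fixed is C(10,i)·!(10-i); sum over i=0..7:
  i=0: C(10,0)·!10 = 1·1334961 = 1334961
  i=1: C(10,1)·!9 = 10·133496 = 1334960
  i=2: C(10,2)·!8 = 45·14833 = 667485
  i=3: C(10,3)·!7 = 120·1854 = 222480
  i=4: C(10,4)·!6 = 210·265 = 55650
  i=5: C(10,5)·!5 = 252·44 = 11088
  i=6: C(10,6)·!4 = 210·9 = 1890
  i=7: C(10,7)·!3 = 120·2 = 240
Total = 3628754.

3628754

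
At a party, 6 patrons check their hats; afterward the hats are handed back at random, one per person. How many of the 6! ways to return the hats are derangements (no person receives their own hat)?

!6 is the nearest integer to 6!/e.
6! = 720, and 720/e ≈ 264.87, so !6 = 265.

265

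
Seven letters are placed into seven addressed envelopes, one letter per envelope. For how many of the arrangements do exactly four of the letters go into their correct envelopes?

70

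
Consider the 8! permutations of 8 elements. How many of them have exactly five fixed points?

Pick the 5 fixed positions: C(8,5) = 56 ways.
The remaining 3 must be deranged: !3 = 2.
Total: 56 × 2 = 112.

112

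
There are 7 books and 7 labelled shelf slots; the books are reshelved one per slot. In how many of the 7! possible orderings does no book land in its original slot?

Recurrence: !7 = 6·(!6 + !5).
!7 = 6·(265 + 44) = 6·309 = 1854

1854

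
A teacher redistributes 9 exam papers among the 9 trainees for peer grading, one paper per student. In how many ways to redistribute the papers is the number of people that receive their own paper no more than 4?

361541

Sum C(9,i)·!(9-i) for i = 0..4:
  i=0: C(9,0)·!9 = 1·133496 = 133496
  i=1: C(9,1)·!8 = 9·14833 = 133497
  i=2: C(9,2)·!7 = 36·1854 = 66744
  i=3: C(9,3)·!6 = 84·265 = 22260
  i=4: C(9,4)·!5 = 126·44 = 5544
Total = 361541.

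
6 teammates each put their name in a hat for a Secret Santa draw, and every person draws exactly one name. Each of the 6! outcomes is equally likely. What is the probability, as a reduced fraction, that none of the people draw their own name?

53/144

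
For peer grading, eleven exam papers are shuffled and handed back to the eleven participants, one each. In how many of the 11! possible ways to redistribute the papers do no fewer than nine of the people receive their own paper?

# with exactly i fixed is C(11,i)·!(11-i); sum over i=9..11:
  i=9: C(11,9)·!2 = 55·1 = 55
  i=10: C(11,10)·!1 = 11·0 = 0
  i=11: C(11,11)·!0 = 1·1 = 1
Total = 56.

56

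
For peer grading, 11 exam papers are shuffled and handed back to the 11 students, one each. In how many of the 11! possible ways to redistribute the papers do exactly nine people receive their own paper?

Choose which 9 of the 11 are fixed: C(11,9) = 55.
The remaining 2 must be deranged: !2 = 1.
Total: 55 × 1 = 55.

55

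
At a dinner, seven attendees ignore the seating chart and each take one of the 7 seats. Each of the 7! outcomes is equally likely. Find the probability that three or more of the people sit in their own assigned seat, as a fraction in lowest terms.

407/5040

Favorable outcomes: Σ_{i≥3} C(7,i)·!(7-i) = 35·9 + 35·2 + 21·1 + 7·0 + 1·1 = 407.
Total outcomes: 7! = 5040.
Probability = 407/5040 = 407/5040.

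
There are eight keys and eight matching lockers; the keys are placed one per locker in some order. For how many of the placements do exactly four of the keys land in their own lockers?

Pick the 4 fixed positions: C(8,4) = 70 ways.
The other 4 form a derangement: !4 = 9.
Total: 70 × 9 = 630.

630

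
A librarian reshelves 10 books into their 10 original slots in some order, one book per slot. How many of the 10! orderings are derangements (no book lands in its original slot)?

The number of derangements of 10 is !10 = Σ_{k=0}^{10} (-1)^k·10!/k!
= 10! - 10!/1! + 10!/2! - 10!/3! + 10!/4! - 10!/5! + 10!/6! - 10!/7! + 10!/8! - 10!/9! + 10!/10!
= 3628800 - 3628800 + 1814400 - 604800 + 151200 - 30240 + 5040 - 720 + 90 - 10 + 1
= 1334961

1334961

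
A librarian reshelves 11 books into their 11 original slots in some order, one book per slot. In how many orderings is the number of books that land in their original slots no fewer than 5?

146114

Sum C(11,i)·!(11-i) for i = 5..11:
  i=5: C(11,5)·!6 = 462·265 = 122430
  i=6: C(11,6)·!5 = 462·44 = 20328
  i=7: C(11,7)·!4 = 330·9 = 2970
  i=8: C(11,8)·!3 = 165·2 = 330
  i=9: C(11,9)·!2 = 55·1 = 55
  i=10: C(11,10)·!1 = 11·0 = 0
  i=11: C(11,11)·!0 = 1·1 = 1
Total = 146114.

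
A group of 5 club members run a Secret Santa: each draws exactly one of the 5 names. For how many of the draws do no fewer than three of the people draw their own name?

Sum C(5,i)·!(5-i) for i = 3..5:
  i=3: C(5,3)·!2 = 10·1 = 10
  i=4: C(5,4)·!1 = 5·0 = 0
  i=5: C(5,5)·!0 = 1·1 = 1
Total = 11.

11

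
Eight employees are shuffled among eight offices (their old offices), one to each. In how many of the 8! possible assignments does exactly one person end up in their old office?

14832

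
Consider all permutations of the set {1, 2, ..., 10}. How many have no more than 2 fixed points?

3337406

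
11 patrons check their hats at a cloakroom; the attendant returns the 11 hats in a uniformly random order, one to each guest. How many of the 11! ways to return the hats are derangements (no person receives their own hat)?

14684570

!11 = 11! · Σ_{k=0}^{11} (-1)^k/k!
= 11! - 11!/1! + 11!/2! - 11!/3! + 11!/4! - 11!/5! + 11!/6! - 11!/7! + 11!/8! - 11!/9! + 11!/10! - 11!/11!
= 39916800 - 39916800 + 19958400 - 6652800 + 1663200 - 332640 + 55440 - 7920 + 990 - 110 + 11 - 1
= 14684570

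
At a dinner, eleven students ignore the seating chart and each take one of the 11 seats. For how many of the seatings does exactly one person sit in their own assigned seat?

Choose which one of the 11 is fixed: C(11,1) = 11.
The other 10 form a derangement: !10 = 1334961.
Total: 11 × 1334961 = 14684571.

14684571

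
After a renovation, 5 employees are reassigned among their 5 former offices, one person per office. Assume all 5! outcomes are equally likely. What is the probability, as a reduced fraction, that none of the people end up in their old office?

11/30

Favorable outcomes: !5 = 44.
Total outcomes: 5! = 120.
Probability = 44/120 = 11/30.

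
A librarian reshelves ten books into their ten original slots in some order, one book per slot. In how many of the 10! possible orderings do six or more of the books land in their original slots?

2176

# with exactly i fixed is C(10,i)·!(10-i); sum over i=6..10:
  i=6: C(10,6)·!4 = 210·9 = 1890
  i=7: C(10,7)·!3 = 120·2 = 240
  i=8: C(10,8)·!2 = 45·1 = 45
  i=9: C(10,9)·!1 = 10·0 = 0
  i=10: C(10,10)·!0 = 1·1 = 1
Total = 2176.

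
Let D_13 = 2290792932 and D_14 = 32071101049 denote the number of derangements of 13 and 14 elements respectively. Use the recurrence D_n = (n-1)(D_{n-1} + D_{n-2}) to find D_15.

D_15 = (15-1)·(D_14 + D_13) = 14·(32071101049 + 2290792932) = 14·34361893981 = 481066515734.

481066515734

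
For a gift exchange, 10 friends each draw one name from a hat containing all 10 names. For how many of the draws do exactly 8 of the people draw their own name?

Choose which 8 of the 10 are fixed: C(10,8) = 45.
The remaining 2 must be deranged: !2 = 1.
Total: 45 × 1 = 45.

45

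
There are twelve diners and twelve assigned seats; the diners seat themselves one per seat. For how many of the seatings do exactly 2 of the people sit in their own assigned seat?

Pick the 2 fixed positions: C(12,2) = 66 ways.
The other 10 form a derangement: !10 = 1334961.
Total: 66 × 1334961 = 88107426.

88107426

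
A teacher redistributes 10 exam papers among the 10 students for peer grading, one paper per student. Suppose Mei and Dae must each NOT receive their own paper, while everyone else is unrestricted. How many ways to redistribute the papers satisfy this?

Inclusion-exclusion on the 2 forbidden self-matches:
Σ_{j=0}^{2} (-1)^j C(2,j)(10-j)!
= C(2,0)·10! - C(2,1)·9! + C(2,2)·8!
= 3628800 - 725760 + 40320
= 2943360

2943360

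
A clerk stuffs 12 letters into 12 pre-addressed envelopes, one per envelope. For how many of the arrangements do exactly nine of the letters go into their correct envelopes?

Choose which 9 of the 12 are fixed: C(12,9) = 220.
The remaining 3 must be deranged: !3 = 2.
Total: 220 × 2 = 440.

440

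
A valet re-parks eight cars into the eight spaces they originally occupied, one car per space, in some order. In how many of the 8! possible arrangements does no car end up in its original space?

!8 is the nearest integer to 8!/e.
8! = 40320, and 40320/e ≈ 14832.90, so !8 = 14833.

14833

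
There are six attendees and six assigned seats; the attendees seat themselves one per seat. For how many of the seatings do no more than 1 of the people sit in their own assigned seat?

529

# with exactly i fixed is C(6,i)·!(6-i); sum over i=0..1:
  i=0: C(6,0)·!6 = 1·265 = 265
  i=1: C(6,1)·!5 = 6·44 = 264
Total = 529.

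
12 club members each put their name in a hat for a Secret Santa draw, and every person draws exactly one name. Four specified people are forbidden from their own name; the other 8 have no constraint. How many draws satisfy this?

339696000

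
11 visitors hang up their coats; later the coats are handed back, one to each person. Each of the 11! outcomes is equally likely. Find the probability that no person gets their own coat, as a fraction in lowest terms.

Favorable outcomes: !11 = 14684570.
Total outcomes: 11! = 39916800.
Probability = 14684570/39916800 = 1468457/3991680.

1468457/3991680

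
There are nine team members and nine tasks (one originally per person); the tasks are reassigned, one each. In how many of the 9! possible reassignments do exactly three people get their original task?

Choose which 3 of the 9 are fixed: C(9,3) = 84.
The remaining 6 must be deranged: !6 = 265.
Total: 84 × 265 = 22260.

22260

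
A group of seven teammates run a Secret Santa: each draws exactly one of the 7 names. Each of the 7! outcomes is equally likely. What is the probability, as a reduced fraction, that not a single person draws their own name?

Favorable outcomes: !7 = 1854.
Total outcomes: 7! = 5040.
Probability = 1854/5040 = 103/280.

103/280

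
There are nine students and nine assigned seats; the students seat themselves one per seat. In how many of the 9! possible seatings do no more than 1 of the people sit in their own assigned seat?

Sum C(9,i)·!(9-i) for i = 0..1:
  i=0: C(9,0)·!9 = 1·133496 = 133496
  i=1: C(9,1)·!8 = 9·14833 = 133497
Total = 266993.

266993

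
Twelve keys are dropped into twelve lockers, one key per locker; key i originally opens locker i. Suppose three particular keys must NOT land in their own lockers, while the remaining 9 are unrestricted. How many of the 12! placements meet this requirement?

Let A_j be the event that the j-th constrained one is fixed. By inclusion-exclusion over the 3 events:
Σ_{j=0}^{3} (-1)^j C(3,j)(12-j)!
= C(3,0)·12! - C(3,1)·11! + C(3,2)·10! - C(3,3)·9!
= 479001600 - 119750400 + 10886400 - 362880
= 369774720

369774720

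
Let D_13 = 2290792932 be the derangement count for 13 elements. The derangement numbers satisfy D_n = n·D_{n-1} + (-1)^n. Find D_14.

D_14 = 14·2290792932 + 1 = 32071101049.

32071101049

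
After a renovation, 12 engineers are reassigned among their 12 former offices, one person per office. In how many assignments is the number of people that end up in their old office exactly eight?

Pick the 8 fixed positions: C(12,8) = 495 ways.
The other 4 form a derangement: !4 = 9.
Total: 495 × 9 = 4455.

4455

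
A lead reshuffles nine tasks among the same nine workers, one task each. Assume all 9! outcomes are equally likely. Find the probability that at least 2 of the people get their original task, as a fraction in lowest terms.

95887/362880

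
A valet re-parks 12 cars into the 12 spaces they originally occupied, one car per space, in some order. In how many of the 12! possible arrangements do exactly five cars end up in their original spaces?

Pick the 5 fixed positions: C(12,5) = 792 ways.
The other 7 form a derangement: !7 = 1854.
Total: 792 × 1854 = 1468368.

1468368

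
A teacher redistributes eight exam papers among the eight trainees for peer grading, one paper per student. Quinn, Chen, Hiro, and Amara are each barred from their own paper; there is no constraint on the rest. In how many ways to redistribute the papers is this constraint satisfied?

Inclusion-exclusion on the 4 forbidden self-matches:
Σ_{j=0}^{4} (-1)^j C(4,j)(8-j)!
= C(4,0)·8! - C(4,1)·7! + C(4,2)·6! - C(4,3)·5! + C(4,4)·4!
= 40320 - 20160 + 4320 - 480 + 24
= 24024

24024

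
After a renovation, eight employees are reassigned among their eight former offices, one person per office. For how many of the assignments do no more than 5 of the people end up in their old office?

# with exactly i fixed is C(8,i)·!(8-i); sum over i=0..5:
  i=0: C(8,0)·!8 = 1·14833 = 14833
  i=1: C(8,1)·!7 = 8·1854 = 14832
  i=2: C(8,2)·!6 = 28·265 = 7420
  i=3: C(8,3)·!5 = 56·44 = 2464
  i=4: C(8,4)·!4 = 70·9 = 630
  i=5: C(8,5)·!3 = 56·2 = 112
Total = 40291.

40291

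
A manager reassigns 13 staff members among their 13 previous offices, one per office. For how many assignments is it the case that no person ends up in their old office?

2290792932

!13 is the nearest integer to 13!/e.
13! = 6227020800, and 6227020800/e ≈ 2290792932.07, so !13 = 2290792932.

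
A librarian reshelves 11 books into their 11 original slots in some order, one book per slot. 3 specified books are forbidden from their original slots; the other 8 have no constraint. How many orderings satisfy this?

Let A_j be the event that the j-th constrained one is fixed. By inclusion-exclusion over the 3 events:
Σ_{j=0}^{3} (-1)^j C(3,j)(11-j)!
= C(3,0)·11! - C(3,1)·10! + C(3,2)·9! - C(3,3)·8!
= 39916800 - 10886400 + 1088640 - 40320
= 30078720

30078720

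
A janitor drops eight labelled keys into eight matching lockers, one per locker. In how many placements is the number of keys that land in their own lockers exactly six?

28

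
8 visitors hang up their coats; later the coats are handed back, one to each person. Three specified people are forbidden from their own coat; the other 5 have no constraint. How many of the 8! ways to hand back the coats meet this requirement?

Inclusion-exclusion on the 3 forbidden self-matches:
Σ_{j=0}^{3} (-1)^j C(3,j)(8-j)!
= C(3,0)·8! - C(3,1)·7! + C(3,2)·6! - C(3,3)·5!
= 40320 - 15120 + 2160 - 120
= 27240

27240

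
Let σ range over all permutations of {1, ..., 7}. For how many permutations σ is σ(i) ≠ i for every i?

1854

Use !n = n·!(n-1) + (-1)^n.
!7 = 7·265 - 1 = 1854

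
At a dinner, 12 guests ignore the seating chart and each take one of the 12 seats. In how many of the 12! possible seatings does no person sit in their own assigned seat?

The number of derangements of 12 is !12 = Σ_{k=0}^{12} (-1)^k·12!/k!
= 12! - 12!/1! + 12!/2! - 12!/3! + 12!/4! - 12!/5! + 12!/6! - 12!/7! + 12!/8! - 12!/9! + 12!/10! - 12!/11! + 12!/12!
= 479001600 - 479001600 + 239500800 - 79833600 + 19958400 - 3991680 + 665280 - 95040 + 11880 - 1320 + 132 - 12 + 1
= 176214841

176214841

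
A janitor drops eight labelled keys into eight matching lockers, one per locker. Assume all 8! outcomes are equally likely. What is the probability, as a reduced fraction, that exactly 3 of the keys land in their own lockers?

Favorable outcomes: C(8,3)·!5 = 56·44 = 2464.
Total outcomes: 8! = 40320.
Probability = 2464/40320 = 11/180.

11/180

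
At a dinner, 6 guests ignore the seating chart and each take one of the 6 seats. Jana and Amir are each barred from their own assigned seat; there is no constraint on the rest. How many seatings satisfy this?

504

Let A_j be the event that the j-th constrained one is fixed. By inclusion-exclusion over the 2 events:
Σ_{j=0}^{2} (-1)^j C(2,j)(6-j)!
= C(2,0)·6! - C(2,1)·5! + C(2,2)·4!
= 720 - 240 + 24
= 504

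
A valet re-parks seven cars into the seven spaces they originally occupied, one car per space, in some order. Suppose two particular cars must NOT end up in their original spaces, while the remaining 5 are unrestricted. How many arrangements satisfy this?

Let A_j be the event that the j-th constrained one is fixed. By inclusion-exclusion over the 2 events:
Σ_{j=0}^{2} (-1)^j C(2,j)(7-j)!
= C(2,0)·7! - C(2,1)·6! + C(2,2)·5!
= 5040 - 1440 + 120
= 3720

3720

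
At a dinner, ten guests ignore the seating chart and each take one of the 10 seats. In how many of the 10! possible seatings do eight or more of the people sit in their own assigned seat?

46

# with exactly i fixed is C(10,i)·!(10-i); sum over i=8..10:
  i=8: C(10,8)·!2 = 45·1 = 45
  i=9: C(10,9)·!1 = 10·0 = 0
  i=10: C(10,10)·!0 = 1·1 = 1
Total = 46.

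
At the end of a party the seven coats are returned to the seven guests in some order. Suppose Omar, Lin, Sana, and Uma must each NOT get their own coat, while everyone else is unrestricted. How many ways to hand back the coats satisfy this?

Let A_j be the event that the j-th constrained one is fixed. By inclusion-exclusion over the 4 events:
Σ_{j=0}^{4} (-1)^j C(4,j)(7-j)!
= C(4,0)·7! - C(4,1)·6! + C(4,2)·5! - C(4,3)·4! + C(4,4)·3!
= 5040 - 2880 + 720 - 96 + 6
= 2790

2790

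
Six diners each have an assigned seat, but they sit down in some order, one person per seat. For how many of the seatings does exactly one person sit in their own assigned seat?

264

Pick the single fixed position: C(6,1) = 6 ways.
The other 5 form a derangement: !5 = 44.
Total: 6 × 44 = 264.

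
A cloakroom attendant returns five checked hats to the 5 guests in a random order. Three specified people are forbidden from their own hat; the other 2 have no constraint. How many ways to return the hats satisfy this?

Let A_j be the event that the j-th constrained one is fixed. By inclusion-exclusion over the 3 events:
Σ_{j=0}^{3} (-1)^j C(3,j)(5-j)!
= C(3,0)·5! - C(3,1)·4! + C(3,2)·3! - C(3,3)·2!
= 120 - 72 + 18 - 2
= 64

64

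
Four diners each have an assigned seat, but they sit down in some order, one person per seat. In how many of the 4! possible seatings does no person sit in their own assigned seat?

By inclusion-exclusion, !4 = Σ (-1)^k · 4!/k! for k=0..4
= 4! - 4!/1! + 4!/2! - 4!/3! + 4!/4!
= 24 - 24 + 12 - 4 + 1
= 9

9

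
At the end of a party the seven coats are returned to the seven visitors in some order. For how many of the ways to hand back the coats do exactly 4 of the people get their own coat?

Pick the 4 fixed positions: C(7,4) = 35 ways.
The remaining 3 must be deranged: !3 = 2.
Total: 35 × 2 = 70.

70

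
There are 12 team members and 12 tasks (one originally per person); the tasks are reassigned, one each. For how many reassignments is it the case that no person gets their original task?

Recurrence: !12 = 11·(!11 + !10).
!12 = 11·(14684570 + 1334961) = 11·16019531 = 176214841

176214841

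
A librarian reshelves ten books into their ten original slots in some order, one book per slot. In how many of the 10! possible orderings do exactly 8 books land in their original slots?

Choose which 8 of the 10 are fixed: C(10,8) = 45.
The remaining 2 must be deranged: !2 = 1.
Total: 45 × 1 = 45.

45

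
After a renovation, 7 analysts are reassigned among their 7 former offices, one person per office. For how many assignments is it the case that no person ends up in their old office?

1854

The number of derangements of 7 is !7 = Σ_{k=0}^{7} (-1)^k·7!/k!
= 7! - 7!/1! + 7!/2! - 7!/3! + 7!/4! - 7!/5! + 7!/6! - 7!/7!
= 5040 - 5040 + 2520 - 840 + 210 - 42 + 7 - 1
= 1854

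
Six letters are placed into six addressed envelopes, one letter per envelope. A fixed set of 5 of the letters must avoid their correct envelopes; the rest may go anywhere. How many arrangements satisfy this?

309

Inclusion-exclusion on the 5 forbidden self-matches:
Σ_{j=0}^{5} (-1)^j C(5,j)(6-j)!
= C(5,0)·6! - C(5,1)·5! + C(5,2)·4! - C(5,3)·3! + C(5,4)·2! - C(5,5)·1!
= 720 - 600 + 240 - 60 + 10 - 1
= 309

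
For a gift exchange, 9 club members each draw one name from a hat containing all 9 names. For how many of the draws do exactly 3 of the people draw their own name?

22260

Choose which 3 of the 9 are fixed: C(9,3) = 84.
The other 6 form a derangement: !6 = 265.
Total: 84 × 265 = 22260.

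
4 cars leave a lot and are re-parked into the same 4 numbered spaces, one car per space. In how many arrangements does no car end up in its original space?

9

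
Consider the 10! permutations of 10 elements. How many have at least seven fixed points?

286

# with exactly i fixed is C(10,i)·!(10-i); sum over i=7..10:
  i=7: C(10,7)·!3 = 120·2 = 240
  i=8: C(10,8)·!2 = 45·1 = 45
  i=9: C(10,9)·!1 = 10·0 = 0
  i=10: C(10,10)·!0 = 1·1 = 1
Total = 286.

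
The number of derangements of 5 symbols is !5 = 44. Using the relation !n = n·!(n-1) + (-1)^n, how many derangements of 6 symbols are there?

!6 = 6·44 + 1 = 265.

265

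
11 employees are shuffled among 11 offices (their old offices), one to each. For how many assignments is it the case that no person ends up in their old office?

14684570

The subfactorial !11 = [11!/e] (nearest integer).
11! = 39916800, and 39916800/e ≈ 14684570.08, so !11 = 14684570.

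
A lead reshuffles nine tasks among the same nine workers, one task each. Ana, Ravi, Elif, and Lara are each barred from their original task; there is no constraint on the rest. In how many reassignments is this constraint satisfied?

229080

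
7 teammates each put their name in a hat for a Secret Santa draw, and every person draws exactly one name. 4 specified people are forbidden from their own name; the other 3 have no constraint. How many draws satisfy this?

Inclusion-exclusion on the 4 forbidden self-matches:
Σ_{j=0}^{4} (-1)^j C(4,j)(7-j)!
= C(4,0)·7! - C(4,1)·6! + C(4,2)·5! - C(4,3)·4! + C(4,4)·3!
= 5040 - 2880 + 720 - 96 + 6
= 2790

2790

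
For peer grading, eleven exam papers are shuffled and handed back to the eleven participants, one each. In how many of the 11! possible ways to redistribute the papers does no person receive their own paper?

14684570

!11 = 11! · Σ_{k=0}^{11} (-1)^k/k!
= 11! - 11!/1! + 11!/2! - 11!/3! + 11!/4! - 11!/5! + 11!/6! - 11!/7! + 11!/8! - 11!/9! + 11!/10! - 11!/11!
= 39916800 - 39916800 + 19958400 - 6652800 + 1663200 - 332640 + 55440 - 7920 + 990 - 110 + 11 - 1
= 14684570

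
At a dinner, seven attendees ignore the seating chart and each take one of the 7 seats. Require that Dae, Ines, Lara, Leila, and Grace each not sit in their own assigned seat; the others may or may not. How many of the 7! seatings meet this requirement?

2428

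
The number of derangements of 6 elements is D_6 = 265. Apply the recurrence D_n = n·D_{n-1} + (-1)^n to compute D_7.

D_7 = 7·265 - 1 = 1854.

1854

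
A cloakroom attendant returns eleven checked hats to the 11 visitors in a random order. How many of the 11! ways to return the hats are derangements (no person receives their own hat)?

14684570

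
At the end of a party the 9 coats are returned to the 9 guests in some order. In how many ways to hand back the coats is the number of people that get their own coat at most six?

Sum C(9,i)·!(9-i) for i = 0..6:
  i=0: C(9,0)·!9 = 1·133496 = 133496
  i=1: C(9,1)·!8 = 9·14833 = 133497
  i=2: C(9,2)·!7 = 36·1854 = 66744
  i=3: C(9,3)·!6 = 84·265 = 22260
  i=4: C(9,4)·!5 = 126·44 = 5544
  i=5: C(9,5)·!4 = 126·9 = 1134
  i=6: C(9,6)·!3 = 84·2 = 168
Total = 362843.

362843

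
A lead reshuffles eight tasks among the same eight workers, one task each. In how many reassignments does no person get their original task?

!8 is the nearest integer to 8!/e.
8! = 40320, and 40320/e ≈ 14832.90, so !8 = 14833.

14833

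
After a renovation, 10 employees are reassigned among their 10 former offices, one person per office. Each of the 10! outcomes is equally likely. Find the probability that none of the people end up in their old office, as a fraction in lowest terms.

16481/44800

Favorable outcomes: !10 = 1334961.
Total outcomes: 10! = 3628800.
Probability = 1334961/3628800 = 16481/44800.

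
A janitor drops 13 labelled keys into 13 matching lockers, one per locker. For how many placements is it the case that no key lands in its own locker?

2290792932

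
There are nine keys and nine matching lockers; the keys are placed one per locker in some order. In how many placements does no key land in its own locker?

133496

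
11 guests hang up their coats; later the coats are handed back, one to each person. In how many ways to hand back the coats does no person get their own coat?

14684570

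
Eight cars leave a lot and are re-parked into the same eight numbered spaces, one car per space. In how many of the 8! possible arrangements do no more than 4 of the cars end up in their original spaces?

40179

Sum C(8,i)·!(8-i) for i = 0..4:
  i=0: C(8,0)·!8 = 1·14833 = 14833
  i=1: C(8,1)·!7 = 8·1854 = 14832
  i=2: C(8,2)·!6 = 28·265 = 7420
  i=3: C(8,3)·!5 = 56·44 = 2464
  i=4: C(8,4)·!4 = 70·9 = 630
Total = 40179.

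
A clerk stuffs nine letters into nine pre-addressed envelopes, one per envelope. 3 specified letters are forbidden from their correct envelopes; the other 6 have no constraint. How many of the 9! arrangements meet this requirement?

256320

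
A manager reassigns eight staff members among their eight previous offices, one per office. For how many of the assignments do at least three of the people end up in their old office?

# with exactly i fixed is C(8,i)·!(8-i); sum over i=3..8:
  i=3: C(8,3)·!5 = 56·44 = 2464
  i=4: C(8,4)·!4 = 70·9 = 630
  i=5: C(8,5)·!3 = 56·2 = 112
  i=6: C(8,6)·!2 = 28·1 = 28
  i=7: C(8,7)·!1 = 8·0 = 0
  i=8: C(8,8)·!0 = 1·1 = 1
Total = 3235.

3235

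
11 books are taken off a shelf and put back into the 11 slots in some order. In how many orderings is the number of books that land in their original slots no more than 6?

39913444

Sum C(11,i)·!(11-i) for i = 0..6:
  i=0: C(11,0)·!11 = 1·14684570 = 14684570
  i=1: C(11,1)·!10 = 11·1334961 = 14684571
  i=2: C(11,2)·!9 = 55·133496 = 7342280
  i=3: C(11,3)·!8 = 165·14833 = 2447445
  i=4: C(11,4)·!7 = 330·1854 = 611820
  i=5: C(11,5)·!6 = 462·265 = 122430
  i=6: C(11,6)·!5 = 462·44 = 20328
Total = 39913444.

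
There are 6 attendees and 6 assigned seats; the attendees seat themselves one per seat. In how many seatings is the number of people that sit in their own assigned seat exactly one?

264

Pick the single fixed position: C(6,1) = 6 ways.
The remaining 5 must be deranged: !5 = 44.
Total: 6 × 44 = 264.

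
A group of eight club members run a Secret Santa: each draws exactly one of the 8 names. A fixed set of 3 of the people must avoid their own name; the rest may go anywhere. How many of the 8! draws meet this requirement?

27240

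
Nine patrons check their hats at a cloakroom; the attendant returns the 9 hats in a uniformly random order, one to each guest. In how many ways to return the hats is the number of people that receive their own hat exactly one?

133497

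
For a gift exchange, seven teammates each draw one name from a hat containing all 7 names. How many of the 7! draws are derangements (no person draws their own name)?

1854

Use !n = n·!(n-1) + (-1)^n.
!7 = 7·265 - 1 = 1854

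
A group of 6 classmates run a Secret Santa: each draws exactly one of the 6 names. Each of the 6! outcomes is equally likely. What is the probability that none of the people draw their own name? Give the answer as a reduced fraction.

53/144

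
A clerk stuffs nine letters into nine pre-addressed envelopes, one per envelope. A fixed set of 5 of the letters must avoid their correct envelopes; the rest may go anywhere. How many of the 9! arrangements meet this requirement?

205056

Inclusion-exclusion on the 5 forbidden self-matches:
Σ_{j=0}^{5} (-1)^j C(5,j)(9-j)!
= C(5,0)·9! - C(5,1)·8! + C(5,2)·7! - C(5,3)·6! + C(5,4)·5! - C(5,5)·4!
= 362880 - 201600 + 50400 - 7200 + 600 - 24
= 205056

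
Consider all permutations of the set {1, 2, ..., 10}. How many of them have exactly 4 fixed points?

55650

Choose which 4 of the 10 are fixed: C(10,4) = 210.
The remaining 6 must be deranged: !6 = 265.
Total: 210 × 265 = 55650.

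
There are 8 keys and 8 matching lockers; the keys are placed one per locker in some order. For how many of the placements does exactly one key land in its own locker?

14832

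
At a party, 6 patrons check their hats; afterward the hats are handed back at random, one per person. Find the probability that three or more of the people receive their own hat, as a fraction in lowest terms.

7/90

Favorable outcomes: Σ_{i≥3} C(6,i)·!(6-i) = 20·2 + 15·1 + 6·0 + 1·1 = 56.
Total outcomes: 6! = 720.
Probability = 56/720 = 7/90.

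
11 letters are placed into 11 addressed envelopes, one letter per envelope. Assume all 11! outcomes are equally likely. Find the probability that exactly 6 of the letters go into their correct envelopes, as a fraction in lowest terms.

11/21600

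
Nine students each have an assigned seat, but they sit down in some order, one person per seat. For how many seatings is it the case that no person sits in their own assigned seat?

133496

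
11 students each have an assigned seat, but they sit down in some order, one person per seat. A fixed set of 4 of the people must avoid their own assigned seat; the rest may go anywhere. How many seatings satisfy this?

Inclusion-exclusion on the 4 forbidden self-matches:
Σ_{j=0}^{4} (-1)^j C(4,j)(11-j)!
= C(4,0)·11! - C(4,1)·10! + C(4,2)·9! - C(4,3)·8! + C(4,4)·7!
= 39916800 - 14515200 + 2177280 - 161280 + 5040
= 27422640

27422640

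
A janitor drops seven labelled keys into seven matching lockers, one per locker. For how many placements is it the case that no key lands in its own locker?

1854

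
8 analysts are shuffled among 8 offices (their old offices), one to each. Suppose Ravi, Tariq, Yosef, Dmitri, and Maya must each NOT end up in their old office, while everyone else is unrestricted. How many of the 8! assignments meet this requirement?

Let A_j be the event that the j-th constrained one is fixed. By inclusion-exclusion over the 5 events:
Σ_{j=0}^{5} (-1)^j C(5,j)(8-j)!
= C(5,0)·8! - C(5,1)·7! + C(5,2)·6! - C(5,3)·5! + C(5,4)·4! - C(5,5)·3!
= 40320 - 25200 + 7200 - 1200 + 120 - 6
= 21234

21234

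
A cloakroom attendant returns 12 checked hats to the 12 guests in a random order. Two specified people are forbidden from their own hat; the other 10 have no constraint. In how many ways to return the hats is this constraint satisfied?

402796800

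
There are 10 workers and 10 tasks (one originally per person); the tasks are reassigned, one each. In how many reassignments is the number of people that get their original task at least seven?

# with exactly i fixed is C(10,i)·!(10-i); sum over i=7..10:
  i=7: C(10,7)·!3 = 120·2 = 240
  i=8: C(10,8)·!2 = 45·1 = 45
  i=9: C(10,9)·!1 = 10·0 = 0
  i=10: C(10,10)·!0 = 1·1 = 1
Total = 286.

286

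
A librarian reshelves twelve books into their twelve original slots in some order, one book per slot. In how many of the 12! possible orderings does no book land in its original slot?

176214841

Use !n = n·!(n-1) + (-1)^n.
!12 = 12·14684570 + 1 = 176214841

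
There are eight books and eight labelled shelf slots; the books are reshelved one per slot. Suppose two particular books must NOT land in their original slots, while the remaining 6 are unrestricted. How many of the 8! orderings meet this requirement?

Inclusion-exclusion on the 2 forbidden self-matches:
Σ_{j=0}^{2} (-1)^j C(2,j)(8-j)!
= C(2,0)·8! - C(2,1)·7! + C(2,2)·6!
= 40320 - 10080 + 720
= 30960

30960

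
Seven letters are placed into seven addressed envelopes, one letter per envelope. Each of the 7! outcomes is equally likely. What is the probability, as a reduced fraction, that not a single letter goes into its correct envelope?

Favorable outcomes: !7 = 1854.
Total outcomes: 7! = 5040.
Probability = 1854/5040 = 103/280.

103/280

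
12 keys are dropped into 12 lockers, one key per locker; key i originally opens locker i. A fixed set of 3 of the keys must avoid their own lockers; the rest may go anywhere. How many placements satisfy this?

369774720

Let A_j be the event that the j-th constrained one is fixed. By inclusion-exclusion over the 3 events:
Σ_{j=0}^{3} (-1)^j C(3,j)(12-j)!
= C(3,0)·12! - C(3,1)·11! + C(3,2)·10! - C(3,3)·9!
= 479001600 - 119750400 + 10886400 - 362880
= 369774720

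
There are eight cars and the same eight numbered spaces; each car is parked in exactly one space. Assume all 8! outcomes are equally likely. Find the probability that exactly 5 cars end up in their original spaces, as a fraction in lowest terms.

Favorable outcomes: C(8,5)·!3 = 56·2 = 112.
Total outcomes: 8! = 40320.
Probability = 112/40320 = 1/360.

1/360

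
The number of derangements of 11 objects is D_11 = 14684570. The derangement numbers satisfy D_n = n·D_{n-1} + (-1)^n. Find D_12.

D_12 = 12·14684570 + 1 = 176214841.

176214841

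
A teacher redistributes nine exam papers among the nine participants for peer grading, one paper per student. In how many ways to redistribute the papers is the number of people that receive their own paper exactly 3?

22260

Pick the 3 fixed positions: C(9,3) = 84 ways.
The remaining 6 must be deranged: !6 = 265.
Total: 84 × 265 = 22260.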